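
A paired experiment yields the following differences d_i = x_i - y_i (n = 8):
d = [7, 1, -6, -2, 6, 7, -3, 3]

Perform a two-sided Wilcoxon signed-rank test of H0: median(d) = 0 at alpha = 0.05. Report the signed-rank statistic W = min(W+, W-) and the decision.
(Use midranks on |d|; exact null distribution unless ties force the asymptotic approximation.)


Step 1: Drop any zero differences (none here) and take |d_i|.
|d| = [7, 1, 6, 2, 6, 7, 3, 3]
Step 2: Midrank |d_i| (ties get averaged ranks).
ranks: |7|->7.5, |1|->1, |6|->5.5, |2|->2, |6|->5.5, |7|->7.5, |3|->3.5, |3|->3.5
Step 3: Attach original signs; sum ranks with positive sign and with negative sign.
W+ = 7.5 + 1 + 5.5 + 7.5 + 3.5 = 25
W- = 5.5 + 2 + 3.5 = 11
(Check: W+ + W- = 36 should equal n(n+1)/2 = 36.)
Step 4: Test statistic W = min(W+, W-) = 11.
Step 5: Ties in |d|, so use the tie-corrected normal approximation.
        E[W] = n(n+1)/4 = 8*9/4 = 18.
        Tie groups: |d|=3 (t=2), |d|=6 (t=2), |d|=7 (t=2); sum(t^3 - t) = 18.
        Var[W] = n(n+1)(2n+1)/24 - sum(t^3-t)/48 = 1224/24 - 18/48 = 50.625.
        z = (W - E[W]) / sqrt(Var[W]) = (11 - 18) / 7.1151 = -0.9838.
        Two-sided p = 2*Phi(z) = 0.325204.
Step 6: alpha = 0.05. fail to reject H0.

W+ = 25, W- = 11, W = min = 11, p = 0.325204, fail to reject H0.


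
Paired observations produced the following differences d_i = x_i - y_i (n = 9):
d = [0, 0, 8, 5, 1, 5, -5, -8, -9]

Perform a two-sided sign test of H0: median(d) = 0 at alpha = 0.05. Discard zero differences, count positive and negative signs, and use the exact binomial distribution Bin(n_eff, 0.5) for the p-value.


Step 1: Discard zero differences. Original n = 9; n_eff = number of nonzero differences = 7.
Nonzero differences (with sign): +8, +5, +1, +5, -5, -8, -9
Step 2: Count signs: positive = 4, negative = 3.
Step 3: Under H0: P(positive) = 0.5, so the number of positives S ~ Bin(7, 0.5).
Step 4: Two-sided exact p-value = sum of Bin(7,0.5) probabilities at or below the observed probability = 1.000000.
Step 5: alpha = 0.05. fail to reject H0.

n_eff = 7, pos = 4, neg = 3, p = 1.000000, fail to reject H0.


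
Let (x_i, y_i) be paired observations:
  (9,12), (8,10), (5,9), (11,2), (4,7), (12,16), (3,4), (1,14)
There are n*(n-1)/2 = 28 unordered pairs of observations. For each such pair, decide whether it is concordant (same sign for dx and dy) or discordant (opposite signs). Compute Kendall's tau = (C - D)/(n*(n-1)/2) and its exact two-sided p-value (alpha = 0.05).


Step 1: Enumerate the 28 unordered pairs (i,j) with i<j and classify each by sign(x_j-x_i) * sign(y_j-y_i).
  (1,2):dx=-1,dy=-2->C; (1,3):dx=-4,dy=-3->C; (1,4):dx=+2,dy=-10->D; (1,5):dx=-5,dy=-5->C
  (1,6):dx=+3,dy=+4->C; (1,7):dx=-6,dy=-8->C; (1,8):dx=-8,dy=+2->D; (2,3):dx=-3,dy=-1->C
  (2,4):dx=+3,dy=-8->D; (2,5):dx=-4,dy=-3->C; (2,6):dx=+4,dy=+6->C; (2,7):dx=-5,dy=-6->C
  (2,8):dx=-7,dy=+4->D; (3,4):dx=+6,dy=-7->D; (3,5):dx=-1,dy=-2->C; (3,6):dx=+7,dy=+7->C
  (3,7):dx=-2,dy=-5->C; (3,8):dx=-4,dy=+5->D; (4,5):dx=-7,dy=+5->D; (4,6):dx=+1,dy=+14->C
  (4,7):dx=-8,dy=+2->D; (4,8):dx=-10,dy=+12->D; (5,6):dx=+8,dy=+9->C; (5,7):dx=-1,dy=-3->C
  (5,8):dx=-3,dy=+7->D; (6,7):dx=-9,dy=-12->C; (6,8):dx=-11,dy=-2->C; (7,8):dx=-2,dy=+10->D
Step 2: C = 17, D = 11, total pairs = 28.
Step 3: tau = (C - D)/(n(n-1)/2) = (17 - 11)/28 = 0.214286.
Step 4: Exact two-sided p-value (enumerate n! = 40320 permutations of y under H0): p = 0.548413.
Step 5: alpha = 0.05. fail to reject H0.

tau_b = 0.2143 (C=17, D=11), p = 0.548413, fail to reject H0.


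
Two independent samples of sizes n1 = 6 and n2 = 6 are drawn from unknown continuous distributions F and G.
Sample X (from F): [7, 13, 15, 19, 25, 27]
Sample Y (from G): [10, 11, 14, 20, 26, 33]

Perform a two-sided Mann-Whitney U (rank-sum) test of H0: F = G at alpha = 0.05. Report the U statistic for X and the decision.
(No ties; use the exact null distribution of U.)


Step 1: Combine and sort all 12 observations; assign midranks.
sorted (value, group): (7,X), (10,Y), (11,Y), (13,X), (14,Y), (15,X), (19,X), (20,Y), (25,X), (26,Y), (27,X), (33,Y)
ranks: 7->1, 10->2, 11->3, 13->4, 14->5, 15->6, 19->7, 20->8, 25->9, 26->10, 27->11, 33->12
Step 2: Rank sum for X: R1 = 1 + 4 + 6 + 7 + 9 + 11 = 38.
Step 3: U_X = R1 - n1(n1+1)/2 = 38 - 6*7/2 = 38 - 21 = 17.
       U_Y = n1*n2 - U_X = 36 - 17 = 19.
Step 4: No ties, so the exact null distribution of U (based on enumerating the C(12,6) = 924 equally likely rank assignments) gives the two-sided p-value.
Step 5: p-value = 0.937229; compare to alpha = 0.05. fail to reject H0.

U_X = 17, p = 0.937229, fail to reject H0 at alpha = 0.05.


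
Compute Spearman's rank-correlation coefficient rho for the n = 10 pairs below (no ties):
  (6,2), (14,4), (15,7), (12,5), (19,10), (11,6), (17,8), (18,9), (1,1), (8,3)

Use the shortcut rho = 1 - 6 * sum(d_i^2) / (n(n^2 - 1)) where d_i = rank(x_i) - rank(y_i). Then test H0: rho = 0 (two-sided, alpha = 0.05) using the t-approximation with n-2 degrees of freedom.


Step 1: Rank x and y separately (midranks; no ties here).
rank(x): 6->2, 14->6, 15->7, 12->5, 19->10, 11->4, 17->8, 18->9, 1->1, 8->3
rank(y): 2->2, 4->4, 7->7, 5->5, 10->10, 6->6, 8->8, 9->9, 1->1, 3->3
Step 2: d_i = R_x(i) - R_y(i); compute d_i^2.
  (2-2)^2=0, (6-4)^2=4, (7-7)^2=0, (5-5)^2=0, (10-10)^2=0, (4-6)^2=4, (8-8)^2=0, (9-9)^2=0, (1-1)^2=0, (3-3)^2=0
sum(d^2) = 8.
Step 3: rho = 1 - 6*8 / (10*(10^2 - 1)) = 1 - 48/990 = 0.951515.
Step 4: Under H0, t = rho * sqrt((n-2)/(1-rho^2)) = 8.7493 ~ t(8).
Step 5: Two-sided p-value from the t-distribution with 8 df = 0.000023.
Step 6: alpha = 0.05. reject H0.

rho = 0.9515, p = 0.000023, reject H0 at alpha = 0.05.


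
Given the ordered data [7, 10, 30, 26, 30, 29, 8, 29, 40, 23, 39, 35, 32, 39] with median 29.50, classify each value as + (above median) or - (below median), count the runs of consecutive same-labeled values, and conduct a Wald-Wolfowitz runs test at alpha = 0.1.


Step 1: Compute median = 29.50; label A = above, B = below.
Labels in order: BBABABBBABAAAA  (n_A = 7, n_B = 7)
Step 2: Count runs R = 8.
Step 3: Under H0 (random ordering), E[R] = 2*n_A*n_B/(n_A+n_B) + 1 = 2*7*7/14 + 1 = 8.0000.
        Var[R] = 2*n_A*n_B*(2*n_A*n_B - n_A - n_B) / ((n_A+n_B)^2 * (n_A+n_B-1)) = 8232/2548 = 3.2308.
        SD[R] = 1.7974.
Step 4: R = E[R], so z = 0 with no continuity correction.
Step 5: Two-sided p-value via normal approximation = 2*(1 - Phi(|z|)) = 1.000000.
Step 6: alpha = 0.1. fail to reject H0.

R = 8, z = 0.0000, p = 1.000000, fail to reject H0.


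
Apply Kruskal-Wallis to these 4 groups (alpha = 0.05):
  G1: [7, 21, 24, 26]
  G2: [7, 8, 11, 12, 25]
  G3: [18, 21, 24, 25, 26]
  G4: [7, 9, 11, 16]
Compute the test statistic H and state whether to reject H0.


Step 1: Combine all N = 18 observations and assign midranks.
sorted (value, group, rank): (7,G1,2), (7,G2,2), (7,G4,2), (8,G2,4), (9,G4,5), (11,G2,6.5), (11,G4,6.5), (12,G2,8), (16,G4,9), (18,G3,10), (21,G1,11.5), (21,G3,11.5), (24,G1,13.5), (24,G3,13.5), (25,G2,15.5), (25,G3,15.5), (26,G1,17.5), (26,G3,17.5)
Step 2: Sum ranks within each group.
R_1 = 44.5 (n_1 = 4)
R_2 = 36 (n_2 = 5)
R_3 = 68 (n_3 = 5)
R_4 = 22.5 (n_4 = 4)
Step 3: H = 12/(N(N+1)) * sum(R_i^2/n_i) - 3(N+1)
     = 12/(18*19) * (44.5^2/4 + 36^2/5 + 68^2/5 + 22.5^2/4) - 3*19
     = 0.035088 * 1805.62 - 57
     = 6.355263.
Step 4: Ties present; correction factor C = 1 - 54/(18^3 - 18) = 0.990712. Corrected H = 6.355263 / 0.990712 = 6.414844.
Step 5: Under H0, H ~ chi^2(3); p-value = 0.093082.
Step 6: alpha = 0.05. fail to reject H0.

H = 6.4148, df = 3, p = 0.093082, fail to reject H0.


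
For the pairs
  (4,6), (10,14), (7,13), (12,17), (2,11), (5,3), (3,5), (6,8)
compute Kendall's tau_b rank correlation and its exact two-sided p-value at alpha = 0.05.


Step 1: Enumerate the 28 unordered pairs (i,j) with i<j and classify each by sign(x_j-x_i) * sign(y_j-y_i).
  (1,2):dx=+6,dy=+8->C; (1,3):dx=+3,dy=+7->C; (1,4):dx=+8,dy=+11->C; (1,5):dx=-2,dy=+5->D
  (1,6):dx=+1,dy=-3->D; (1,7):dx=-1,dy=-1->C; (1,8):dx=+2,dy=+2->C; (2,3):dx=-3,dy=-1->C
  (2,4):dx=+2,dy=+3->C; (2,5):dx=-8,dy=-3->C; (2,6):dx=-5,dy=-11->C; (2,7):dx=-7,dy=-9->C
  (2,8):dx=-4,dy=-6->C; (3,4):dx=+5,dy=+4->C; (3,5):dx=-5,dy=-2->C; (3,6):dx=-2,dy=-10->C
  (3,7):dx=-4,dy=-8->C; (3,8):dx=-1,dy=-5->C; (4,5):dx=-10,dy=-6->C; (4,6):dx=-7,dy=-14->C
  (4,7):dx=-9,dy=-12->C; (4,8):dx=-6,dy=-9->C; (5,6):dx=+3,dy=-8->D; (5,7):dx=+1,dy=-6->D
  (5,8):dx=+4,dy=-3->D; (6,7):dx=-2,dy=+2->D; (6,8):dx=+1,dy=+5->C; (7,8):dx=+3,dy=+3->C
Step 2: C = 22, D = 6, total pairs = 28.
Step 3: tau = (C - D)/(n(n-1)/2) = (22 - 6)/28 = 0.571429.
Step 4: Exact two-sided p-value (enumerate n! = 40320 permutations of y under H0): p = 0.061012.
Step 5: alpha = 0.05. fail to reject H0.

tau_b = 0.5714 (C=22, D=6), p = 0.061012, fail to reject H0.


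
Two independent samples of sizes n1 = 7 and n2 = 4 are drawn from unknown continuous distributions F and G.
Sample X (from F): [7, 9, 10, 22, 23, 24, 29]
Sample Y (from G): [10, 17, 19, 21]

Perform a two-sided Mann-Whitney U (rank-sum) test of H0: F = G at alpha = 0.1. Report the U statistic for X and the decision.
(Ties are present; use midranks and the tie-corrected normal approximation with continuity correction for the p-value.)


Step 1: Combine and sort all 11 observations; assign midranks.
sorted (value, group): (7,X), (9,X), (10,X), (10,Y), (17,Y), (19,Y), (21,Y), (22,X), (23,X), (24,X), (29,X)
ranks: 7->1, 9->2, 10->3.5, 10->3.5, 17->5, 19->6, 21->7, 22->8, 23->9, 24->10, 29->11
Step 2: Rank sum for X: R1 = 1 + 2 + 3.5 + 8 + 9 + 10 + 11 = 44.5.
Step 3: U_X = R1 - n1(n1+1)/2 = 44.5 - 7*8/2 = 44.5 - 28 = 16.5.
       U_Y = n1*n2 - U_X = 28 - 16.5 = 11.5.
Step 4: Ties are present, so use the tie-corrected normal approximation (with continuity correction) for the p-value.
Step 5: p-value = 0.704817; compare to alpha = 0.1. fail to reject H0.

U_X = 16.5, p = 0.704817, fail to reject H0 at alpha = 0.1.


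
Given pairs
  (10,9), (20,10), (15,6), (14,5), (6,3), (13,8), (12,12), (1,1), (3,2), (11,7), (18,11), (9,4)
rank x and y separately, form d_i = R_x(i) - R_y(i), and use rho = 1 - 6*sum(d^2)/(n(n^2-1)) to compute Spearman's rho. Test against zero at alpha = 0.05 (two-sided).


Step 1: Rank x and y separately (midranks; no ties here).
rank(x): 10->5, 20->12, 15->10, 14->9, 6->3, 13->8, 12->7, 1->1, 3->2, 11->6, 18->11, 9->4
rank(y): 9->9, 10->10, 6->6, 5->5, 3->3, 8->8, 12->12, 1->1, 2->2, 7->7, 11->11, 4->4
Step 2: d_i = R_x(i) - R_y(i); compute d_i^2.
  (5-9)^2=16, (12-10)^2=4, (10-6)^2=16, (9-5)^2=16, (3-3)^2=0, (8-8)^2=0, (7-12)^2=25, (1-1)^2=0, (2-2)^2=0, (6-7)^2=1, (11-11)^2=0, (4-4)^2=0
sum(d^2) = 78.
Step 3: rho = 1 - 6*78 / (12*(12^2 - 1)) = 1 - 468/1716 = 0.727273.
Step 4: Under H0, t = rho * sqrt((n-2)/(1-rho^2)) = 3.3508 ~ t(10).
Step 5: Two-sided p-value from the t-distribution with 10 df = 0.007355.
Step 6: alpha = 0.05. reject H0.

rho = 0.7273, p = 0.007355, reject H0 at alpha = 0.05.


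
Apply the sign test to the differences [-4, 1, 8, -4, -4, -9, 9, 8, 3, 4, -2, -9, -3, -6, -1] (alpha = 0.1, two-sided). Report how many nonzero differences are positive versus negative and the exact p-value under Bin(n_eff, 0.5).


Step 1: Discard zero differences. Original n = 15; n_eff = number of nonzero differences = 15.
Nonzero differences (with sign): -4, +1, +8, -4, -4, -9, +9, +8, +3, +4, -2, -9, -3, -6, -1
Step 2: Count signs: positive = 6, negative = 9.
Step 3: Under H0: P(positive) = 0.5, so the number of positives S ~ Bin(15, 0.5).
Step 4: Two-sided exact p-value = sum of Bin(15,0.5) probabilities at or below the observed probability = 0.607239.
Step 5: alpha = 0.1. fail to reject H0.

n_eff = 15, pos = 6, neg = 9, p = 0.607239, fail to reject H0.


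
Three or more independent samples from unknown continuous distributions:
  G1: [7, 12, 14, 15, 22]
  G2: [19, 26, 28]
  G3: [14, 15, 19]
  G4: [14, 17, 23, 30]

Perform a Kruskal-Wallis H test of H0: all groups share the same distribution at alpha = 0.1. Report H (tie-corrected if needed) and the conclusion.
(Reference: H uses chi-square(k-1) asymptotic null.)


Step 1: Combine all N = 15 observations and assign midranks.
sorted (value, group, rank): (7,G1,1), (12,G1,2), (14,G1,4), (14,G3,4), (14,G4,4), (15,G1,6.5), (15,G3,6.5), (17,G4,8), (19,G2,9.5), (19,G3,9.5), (22,G1,11), (23,G4,12), (26,G2,13), (28,G2,14), (30,G4,15)
Step 2: Sum ranks within each group.
R_1 = 24.5 (n_1 = 5)
R_2 = 36.5 (n_2 = 3)
R_3 = 20 (n_3 = 3)
R_4 = 39 (n_4 = 4)
Step 3: H = 12/(N(N+1)) * sum(R_i^2/n_i) - 3(N+1)
     = 12/(15*16) * (24.5^2/5 + 36.5^2/3 + 20^2/3 + 39^2/4) - 3*16
     = 0.050000 * 1077.72 - 48
     = 5.885833.
Step 4: Ties present; correction factor C = 1 - 36/(15^3 - 15) = 0.989286. Corrected H = 5.885833 / 0.989286 = 5.949579.
Step 5: Under H0, H ~ chi^2(3); p-value = 0.114089.
Step 6: alpha = 0.1. fail to reject H0.

H = 5.9496, df = 3, p = 0.114089, fail to reject H0.


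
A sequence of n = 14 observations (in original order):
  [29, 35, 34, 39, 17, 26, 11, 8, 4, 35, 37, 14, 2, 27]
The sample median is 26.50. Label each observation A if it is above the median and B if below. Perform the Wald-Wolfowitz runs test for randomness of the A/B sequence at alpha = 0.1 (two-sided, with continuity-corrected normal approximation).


Step 1: Compute median = 26.50; label A = above, B = below.
Labels in order: AAAABBBBBAABBA  (n_A = 7, n_B = 7)
Step 2: Count runs R = 5.
Step 3: Under H0 (random ordering), E[R] = 2*n_A*n_B/(n_A+n_B) + 1 = 2*7*7/14 + 1 = 8.0000.
        Var[R] = 2*n_A*n_B*(2*n_A*n_B - n_A - n_B) / ((n_A+n_B)^2 * (n_A+n_B-1)) = 8232/2548 = 3.2308.
        SD[R] = 1.7974.
Step 4: Continuity-corrected z = (R + 0.5 - E[R]) / SD[R] = (5 + 0.5 - 8.0000) / 1.7974 = -1.3909.
Step 5: Two-sided p-value via normal approximation = 2*(1 - Phi(|z|)) = 0.164264.
Step 6: alpha = 0.1. fail to reject H0.

R = 5, z = -1.3909, p = 0.164264, fail to reject H0.


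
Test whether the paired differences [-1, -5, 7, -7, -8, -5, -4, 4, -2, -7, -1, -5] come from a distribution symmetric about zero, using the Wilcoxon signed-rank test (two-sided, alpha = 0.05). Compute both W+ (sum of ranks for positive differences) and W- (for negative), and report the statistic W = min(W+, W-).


Step 1: Drop any zero differences (none here) and take |d_i|.
|d| = [1, 5, 7, 7, 8, 5, 4, 4, 2, 7, 1, 5]
Step 2: Midrank |d_i| (ties get averaged ranks).
ranks: |1|->1.5, |5|->7, |7|->10, |7|->10, |8|->12, |5|->7, |4|->4.5, |4|->4.5, |2|->3, |7|->10, |1|->1.5, |5|->7
Step 3: Attach original signs; sum ranks with positive sign and with negative sign.
W+ = 10 + 4.5 = 14.5
W- = 1.5 + 7 + 10 + 12 + 7 + 4.5 + 3 + 10 + 1.5 + 7 = 63.5
(Check: W+ + W- = 78 should equal n(n+1)/2 = 78.)
Step 4: Test statistic W = min(W+, W-) = 14.5.
Step 5: Ties in |d|, so use the tie-corrected normal approximation.
        E[W] = n(n+1)/4 = 12*13/4 = 39.
        Tie groups: |d|=1 (t=2), |d|=4 (t=2), |d|=5 (t=3), |d|=7 (t=3); sum(t^3 - t) = 60.
        Var[W] = n(n+1)(2n+1)/24 - sum(t^3-t)/48 = 3900/24 - 60/48 = 161.25.
        z = (W - E[W]) / sqrt(Var[W]) = (14.5 - 39) / 12.6984 = -1.9294.
        Two-sided p = 2*Phi(z) = 0.053685.
Step 6: alpha = 0.05. fail to reject H0.

W+ = 14.5, W- = 63.5, W = min = 14.5, p = 0.053685, fail to reject H0.


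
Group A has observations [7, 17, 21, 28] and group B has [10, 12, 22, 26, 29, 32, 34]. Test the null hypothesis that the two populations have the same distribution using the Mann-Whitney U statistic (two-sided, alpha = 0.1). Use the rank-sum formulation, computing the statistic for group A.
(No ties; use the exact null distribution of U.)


Step 1: Combine and sort all 11 observations; assign midranks.
sorted (value, group): (7,X), (10,Y), (12,Y), (17,X), (21,X), (22,Y), (26,Y), (28,X), (29,Y), (32,Y), (34,Y)
ranks: 7->1, 10->2, 12->3, 17->4, 21->5, 22->6, 26->7, 28->8, 29->9, 32->10, 34->11
Step 2: Rank sum for X: R1 = 1 + 4 + 5 + 8 = 18.
Step 3: U_X = R1 - n1(n1+1)/2 = 18 - 4*5/2 = 18 - 10 = 8.
       U_Y = n1*n2 - U_X = 28 - 8 = 20.
Step 4: No ties, so the exact null distribution of U (based on enumerating the C(11,4) = 330 equally likely rank assignments) gives the two-sided p-value.
Step 5: p-value = 0.315152; compare to alpha = 0.1. fail to reject H0.

U_X = 8, p = 0.315152, fail to reject H0 at alpha = 0.1.


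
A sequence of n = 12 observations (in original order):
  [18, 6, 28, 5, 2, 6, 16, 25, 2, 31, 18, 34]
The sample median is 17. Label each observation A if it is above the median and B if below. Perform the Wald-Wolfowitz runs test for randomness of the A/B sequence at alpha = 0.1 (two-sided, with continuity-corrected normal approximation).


Step 1: Compute median = 17; label A = above, B = below.
Labels in order: ABABBBBABAAA  (n_A = 6, n_B = 6)
Step 2: Count runs R = 7.
Step 3: Under H0 (random ordering), E[R] = 2*n_A*n_B/(n_A+n_B) + 1 = 2*6*6/12 + 1 = 7.0000.
        Var[R] = 2*n_A*n_B*(2*n_A*n_B - n_A - n_B) / ((n_A+n_B)^2 * (n_A+n_B-1)) = 4320/1584 = 2.7273.
        SD[R] = 1.6514.
Step 4: R = E[R], so z = 0 with no continuity correction.
Step 5: Two-sided p-value via normal approximation = 2*(1 - Phi(|z|)) = 1.000000.
Step 6: alpha = 0.1. fail to reject H0.

R = 7, z = 0.0000, p = 1.000000, fail to reject H0.


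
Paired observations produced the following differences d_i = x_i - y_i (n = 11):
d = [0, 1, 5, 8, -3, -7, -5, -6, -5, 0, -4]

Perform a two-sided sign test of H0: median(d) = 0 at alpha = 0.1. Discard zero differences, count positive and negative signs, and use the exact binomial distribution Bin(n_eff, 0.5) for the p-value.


Step 1: Discard zero differences. Original n = 11; n_eff = number of nonzero differences = 9.
Nonzero differences (with sign): +1, +5, +8, -3, -7, -5, -6, -5, -4
Step 2: Count signs: positive = 3, negative = 6.
Step 3: Under H0: P(positive) = 0.5, so the number of positives S ~ Bin(9, 0.5).
Step 4: Two-sided exact p-value = sum of Bin(9,0.5) probabilities at or below the observed probability = 0.507812.
Step 5: alpha = 0.1. fail to reject H0.

n_eff = 9, pos = 3, neg = 6, p = 0.507812, fail to reject H0.


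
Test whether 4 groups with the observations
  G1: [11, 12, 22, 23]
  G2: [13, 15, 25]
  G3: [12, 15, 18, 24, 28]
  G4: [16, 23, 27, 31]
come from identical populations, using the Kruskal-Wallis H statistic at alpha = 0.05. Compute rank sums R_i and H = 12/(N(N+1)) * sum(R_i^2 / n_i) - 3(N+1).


Step 1: Combine all N = 16 observations and assign midranks.
sorted (value, group, rank): (11,G1,1), (12,G1,2.5), (12,G3,2.5), (13,G2,4), (15,G2,5.5), (15,G3,5.5), (16,G4,7), (18,G3,8), (22,G1,9), (23,G1,10.5), (23,G4,10.5), (24,G3,12), (25,G2,13), (27,G4,14), (28,G3,15), (31,G4,16)
Step 2: Sum ranks within each group.
R_1 = 23 (n_1 = 4)
R_2 = 22.5 (n_2 = 3)
R_3 = 43 (n_3 = 5)
R_4 = 47.5 (n_4 = 4)
Step 3: H = 12/(N(N+1)) * sum(R_i^2/n_i) - 3(N+1)
     = 12/(16*17) * (23^2/4 + 22.5^2/3 + 43^2/5 + 47.5^2/4) - 3*17
     = 0.044118 * 1234.86 - 51
     = 3.479228.
Step 4: Ties present; correction factor C = 1 - 18/(16^3 - 16) = 0.995588. Corrected H = 3.479228 / 0.995588 = 3.494645.
Step 5: Under H0, H ~ chi^2(3); p-value = 0.321457.
Step 6: alpha = 0.05. fail to reject H0.

H = 3.4946, df = 3, p = 0.321457, fail to reject H0.


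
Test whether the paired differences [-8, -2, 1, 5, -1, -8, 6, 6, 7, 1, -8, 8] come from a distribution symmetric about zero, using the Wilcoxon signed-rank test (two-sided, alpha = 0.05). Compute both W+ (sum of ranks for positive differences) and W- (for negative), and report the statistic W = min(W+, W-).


Step 1: Drop any zero differences (none here) and take |d_i|.
|d| = [8, 2, 1, 5, 1, 8, 6, 6, 7, 1, 8, 8]
Step 2: Midrank |d_i| (ties get averaged ranks).
ranks: |8|->10.5, |2|->4, |1|->2, |5|->5, |1|->2, |8|->10.5, |6|->6.5, |6|->6.5, |7|->8, |1|->2, |8|->10.5, |8|->10.5
Step 3: Attach original signs; sum ranks with positive sign and with negative sign.
W+ = 2 + 5 + 6.5 + 6.5 + 8 + 2 + 10.5 = 40.5
W- = 10.5 + 4 + 2 + 10.5 + 10.5 = 37.5
(Check: W+ + W- = 78 should equal n(n+1)/2 = 78.)
Step 4: Test statistic W = min(W+, W-) = 37.5.
Step 5: Ties in |d|, so use the tie-corrected normal approximation.
        E[W] = n(n+1)/4 = 12*13/4 = 39.
        Tie groups: |d|=1 (t=3), |d|=6 (t=2), |d|=8 (t=4); sum(t^3 - t) = 90.
        Var[W] = n(n+1)(2n+1)/24 - sum(t^3-t)/48 = 3900/24 - 90/48 = 160.625.
        z = (W - E[W]) / sqrt(Var[W]) = (37.5 - 39) / 12.6738 = -0.1184.
        Two-sided p = 2*Phi(z) = 0.905787.
Step 6: alpha = 0.05. fail to reject H0.

W+ = 40.5, W- = 37.5, W = min = 37.5, p = 0.905787, fail to reject H0.


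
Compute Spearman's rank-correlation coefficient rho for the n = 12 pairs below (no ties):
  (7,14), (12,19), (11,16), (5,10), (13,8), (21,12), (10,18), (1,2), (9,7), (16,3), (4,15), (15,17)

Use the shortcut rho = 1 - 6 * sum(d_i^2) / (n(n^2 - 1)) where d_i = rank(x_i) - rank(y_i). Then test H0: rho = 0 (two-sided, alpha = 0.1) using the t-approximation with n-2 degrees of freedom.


Step 1: Rank x and y separately (midranks; no ties here).
rank(x): 7->4, 12->8, 11->7, 5->3, 13->9, 21->12, 10->6, 1->1, 9->5, 16->11, 4->2, 15->10
rank(y): 14->7, 19->12, 16->9, 10->5, 8->4, 12->6, 18->11, 2->1, 7->3, 3->2, 15->8, 17->10
Step 2: d_i = R_x(i) - R_y(i); compute d_i^2.
  (4-7)^2=9, (8-12)^2=16, (7-9)^2=4, (3-5)^2=4, (9-4)^2=25, (12-6)^2=36, (6-11)^2=25, (1-1)^2=0, (5-3)^2=4, (11-2)^2=81, (2-8)^2=36, (10-10)^2=0
sum(d^2) = 240.
Step 3: rho = 1 - 6*240 / (12*(12^2 - 1)) = 1 - 1440/1716 = 0.160839.
Step 4: Under H0, t = rho * sqrt((n-2)/(1-rho^2)) = 0.5153 ~ t(10).
Step 5: Two-sided p-value from the t-distribution with 10 df = 0.617523.
Step 6: alpha = 0.1. fail to reject H0.

rho = 0.1608, p = 0.617523, fail to reject H0 at alpha = 0.1.


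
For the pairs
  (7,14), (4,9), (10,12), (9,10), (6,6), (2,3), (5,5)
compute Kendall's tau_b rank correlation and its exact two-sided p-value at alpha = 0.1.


Step 1: Enumerate the 21 unordered pairs (i,j) with i<j and classify each by sign(x_j-x_i) * sign(y_j-y_i).
  (1,2):dx=-3,dy=-5->C; (1,3):dx=+3,dy=-2->D; (1,4):dx=+2,dy=-4->D; (1,5):dx=-1,dy=-8->C
  (1,6):dx=-5,dy=-11->C; (1,7):dx=-2,dy=-9->C; (2,3):dx=+6,dy=+3->C; (2,4):dx=+5,dy=+1->C
  (2,5):dx=+2,dy=-3->D; (2,6):dx=-2,dy=-6->C; (2,7):dx=+1,dy=-4->D; (3,4):dx=-1,dy=-2->C
  (3,5):dx=-4,dy=-6->C; (3,6):dx=-8,dy=-9->C; (3,7):dx=-5,dy=-7->C; (4,5):dx=-3,dy=-4->C
  (4,6):dx=-7,dy=-7->C; (4,7):dx=-4,dy=-5->C; (5,6):dx=-4,dy=-3->C; (5,7):dx=-1,dy=-1->C
  (6,7):dx=+3,dy=+2->C
Step 2: C = 17, D = 4, total pairs = 21.
Step 3: tau = (C - D)/(n(n-1)/2) = (17 - 4)/21 = 0.619048.
Step 4: Exact two-sided p-value (enumerate n! = 5040 permutations of y under H0): p = 0.069048.
Step 5: alpha = 0.1. reject H0.

tau_b = 0.6190 (C=17, D=4), p = 0.069048, reject H0.


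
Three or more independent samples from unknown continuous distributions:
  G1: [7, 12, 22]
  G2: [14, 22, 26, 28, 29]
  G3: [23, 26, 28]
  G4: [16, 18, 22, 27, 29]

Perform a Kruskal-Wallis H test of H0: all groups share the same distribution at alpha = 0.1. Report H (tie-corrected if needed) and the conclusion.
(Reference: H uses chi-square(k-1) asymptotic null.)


Step 1: Combine all N = 16 observations and assign midranks.
sorted (value, group, rank): (7,G1,1), (12,G1,2), (14,G2,3), (16,G4,4), (18,G4,5), (22,G1,7), (22,G2,7), (22,G4,7), (23,G3,9), (26,G2,10.5), (26,G3,10.5), (27,G4,12), (28,G2,13.5), (28,G3,13.5), (29,G2,15.5), (29,G4,15.5)
Step 2: Sum ranks within each group.
R_1 = 10 (n_1 = 3)
R_2 = 49.5 (n_2 = 5)
R_3 = 33 (n_3 = 3)
R_4 = 43.5 (n_4 = 5)
Step 3: H = 12/(N(N+1)) * sum(R_i^2/n_i) - 3(N+1)
     = 12/(16*17) * (10^2/3 + 49.5^2/5 + 33^2/3 + 43.5^2/5) - 3*17
     = 0.044118 * 1264.83 - 51
     = 4.801471.
Step 4: Ties present; correction factor C = 1 - 42/(16^3 - 16) = 0.989706. Corrected H = 4.801471 / 0.989706 = 4.851412.
Step 5: Under H0, H ~ chi^2(3); p-value = 0.183007.
Step 6: alpha = 0.1. fail to reject H0.

H = 4.8514, df = 3, p = 0.183007, fail to reject H0.


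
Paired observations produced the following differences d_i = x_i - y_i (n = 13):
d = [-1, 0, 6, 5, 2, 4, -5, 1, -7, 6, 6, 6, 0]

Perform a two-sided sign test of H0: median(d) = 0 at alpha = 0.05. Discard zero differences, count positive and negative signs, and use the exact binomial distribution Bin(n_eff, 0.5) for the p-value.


Step 1: Discard zero differences. Original n = 13; n_eff = number of nonzero differences = 11.
Nonzero differences (with sign): -1, +6, +5, +2, +4, -5, +1, -7, +6, +6, +6
Step 2: Count signs: positive = 8, negative = 3.
Step 3: Under H0: P(positive) = 0.5, so the number of positives S ~ Bin(11, 0.5).
Step 4: Two-sided exact p-value = sum of Bin(11,0.5) probabilities at or below the observed probability = 0.226562.
Step 5: alpha = 0.05. fail to reject H0.

n_eff = 11, pos = 8, neg = 3, p = 0.226562, fail to reject H0.


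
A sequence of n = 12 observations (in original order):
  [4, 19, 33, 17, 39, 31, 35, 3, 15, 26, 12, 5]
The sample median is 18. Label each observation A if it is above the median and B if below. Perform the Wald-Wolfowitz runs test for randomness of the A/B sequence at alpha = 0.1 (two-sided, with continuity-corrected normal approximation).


Step 1: Compute median = 18; label A = above, B = below.
Labels in order: BAABAAABBABB  (n_A = 6, n_B = 6)
Step 2: Count runs R = 7.
Step 3: Under H0 (random ordering), E[R] = 2*n_A*n_B/(n_A+n_B) + 1 = 2*6*6/12 + 1 = 7.0000.
        Var[R] = 2*n_A*n_B*(2*n_A*n_B - n_A - n_B) / ((n_A+n_B)^2 * (n_A+n_B-1)) = 4320/1584 = 2.7273.
        SD[R] = 1.6514.
Step 4: R = E[R], so z = 0 with no continuity correction.
Step 5: Two-sided p-value via normal approximation = 2*(1 - Phi(|z|)) = 1.000000.
Step 6: alpha = 0.1. fail to reject H0.

R = 7, z = 0.0000, p = 1.000000, fail to reject H0.


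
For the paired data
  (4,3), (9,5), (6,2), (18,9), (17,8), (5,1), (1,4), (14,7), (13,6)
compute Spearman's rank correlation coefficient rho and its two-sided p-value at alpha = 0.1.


Step 1: Rank x and y separately (midranks; no ties here).
rank(x): 4->2, 9->5, 6->4, 18->9, 17->8, 5->3, 1->1, 14->7, 13->6
rank(y): 3->3, 5->5, 2->2, 9->9, 8->8, 1->1, 4->4, 7->7, 6->6
Step 2: d_i = R_x(i) - R_y(i); compute d_i^2.
  (2-3)^2=1, (5-5)^2=0, (4-2)^2=4, (9-9)^2=0, (8-8)^2=0, (3-1)^2=4, (1-4)^2=9, (7-7)^2=0, (6-6)^2=0
sum(d^2) = 18.
Step 3: rho = 1 - 6*18 / (9*(9^2 - 1)) = 1 - 108/720 = 0.850000.
Step 4: Under H0, t = rho * sqrt((n-2)/(1-rho^2)) = 4.2691 ~ t(7).
Step 5: Two-sided p-value from the t-distribution with 7 df = 0.003705.
Step 6: alpha = 0.1. reject H0.

rho = 0.8500, p = 0.003705, reject H0 at alpha = 0.1.


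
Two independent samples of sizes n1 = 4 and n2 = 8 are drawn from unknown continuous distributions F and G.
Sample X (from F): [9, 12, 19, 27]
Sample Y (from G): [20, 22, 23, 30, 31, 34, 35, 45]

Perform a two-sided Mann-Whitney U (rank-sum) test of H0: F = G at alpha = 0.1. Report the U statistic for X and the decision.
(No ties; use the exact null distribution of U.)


Step 1: Combine and sort all 12 observations; assign midranks.
sorted (value, group): (9,X), (12,X), (19,X), (20,Y), (22,Y), (23,Y), (27,X), (30,Y), (31,Y), (34,Y), (35,Y), (45,Y)
ranks: 9->1, 12->2, 19->3, 20->4, 22->5, 23->6, 27->7, 30->8, 31->9, 34->10, 35->11, 45->12
Step 2: Rank sum for X: R1 = 1 + 2 + 3 + 7 = 13.
Step 3: U_X = R1 - n1(n1+1)/2 = 13 - 4*5/2 = 13 - 10 = 3.
       U_Y = n1*n2 - U_X = 32 - 3 = 29.
Step 4: No ties, so the exact null distribution of U (based on enumerating the C(12,4) = 495 equally likely rank assignments) gives the two-sided p-value.
Step 5: p-value = 0.028283; compare to alpha = 0.1. reject H0.

U_X = 3, p = 0.028283, reject H0 at alpha = 0.1.


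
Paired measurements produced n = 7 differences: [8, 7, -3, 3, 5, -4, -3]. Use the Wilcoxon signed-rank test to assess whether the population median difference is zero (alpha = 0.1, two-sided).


Step 1: Drop any zero differences (none here) and take |d_i|.
|d| = [8, 7, 3, 3, 5, 4, 3]
Step 2: Midrank |d_i| (ties get averaged ranks).
ranks: |8|->7, |7|->6, |3|->2, |3|->2, |5|->5, |4|->4, |3|->2
Step 3: Attach original signs; sum ranks with positive sign and with negative sign.
W+ = 7 + 6 + 2 + 5 = 20
W- = 2 + 4 + 2 = 8
(Check: W+ + W- = 28 should equal n(n+1)/2 = 28.)
Step 4: Test statistic W = min(W+, W-) = 8.
Step 5: Ties in |d|, so use the tie-corrected normal approximation.
        E[W] = n(n+1)/4 = 7*8/4 = 14.
        Tie groups: |d|=3 (t=3); sum(t^3 - t) = 24.
        Var[W] = n(n+1)(2n+1)/24 - sum(t^3-t)/48 = 840/24 - 24/48 = 34.5.
        z = (W - E[W]) / sqrt(Var[W]) = (8 - 14) / 5.8737 = -1.0215.
        Two-sided p = 2*Phi(z) = 0.307014.
Step 6: alpha = 0.1. fail to reject H0.

W+ = 20, W- = 8, W = min = 8, p = 0.307014, fail to reject H0.


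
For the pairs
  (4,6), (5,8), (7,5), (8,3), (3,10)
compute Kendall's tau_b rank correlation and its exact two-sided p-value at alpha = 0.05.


Step 1: Enumerate the 10 unordered pairs (i,j) with i<j and classify each by sign(x_j-x_i) * sign(y_j-y_i).
  (1,2):dx=+1,dy=+2->C; (1,3):dx=+3,dy=-1->D; (1,4):dx=+4,dy=-3->D; (1,5):dx=-1,dy=+4->D
  (2,3):dx=+2,dy=-3->D; (2,4):dx=+3,dy=-5->D; (2,5):dx=-2,dy=+2->D; (3,4):dx=+1,dy=-2->D
  (3,5):dx=-4,dy=+5->D; (4,5):dx=-5,dy=+7->D
Step 2: C = 1, D = 9, total pairs = 10.
Step 3: tau = (C - D)/(n(n-1)/2) = (1 - 9)/10 = -0.800000.
Step 4: Exact two-sided p-value (enumerate n! = 120 permutations of y under H0): p = 0.083333.
Step 5: alpha = 0.05. fail to reject H0.

tau_b = -0.8000 (C=1, D=9), p = 0.083333, fail to reject H0.


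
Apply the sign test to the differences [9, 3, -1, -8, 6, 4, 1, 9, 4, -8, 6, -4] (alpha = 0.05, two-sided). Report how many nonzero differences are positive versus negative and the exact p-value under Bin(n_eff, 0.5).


Step 1: Discard zero differences. Original n = 12; n_eff = number of nonzero differences = 12.
Nonzero differences (with sign): +9, +3, -1, -8, +6, +4, +1, +9, +4, -8, +6, -4
Step 2: Count signs: positive = 8, negative = 4.
Step 3: Under H0: P(positive) = 0.5, so the number of positives S ~ Bin(12, 0.5).
Step 4: Two-sided exact p-value = sum of Bin(12,0.5) probabilities at or below the observed probability = 0.387695.
Step 5: alpha = 0.05. fail to reject H0.

n_eff = 12, pos = 8, neg = 4, p = 0.387695, fail to reject H0.


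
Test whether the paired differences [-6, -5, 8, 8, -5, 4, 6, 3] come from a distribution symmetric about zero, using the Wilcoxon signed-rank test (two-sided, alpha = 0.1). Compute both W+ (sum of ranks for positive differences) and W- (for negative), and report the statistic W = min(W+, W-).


Step 1: Drop any zero differences (none here) and take |d_i|.
|d| = [6, 5, 8, 8, 5, 4, 6, 3]
Step 2: Midrank |d_i| (ties get averaged ranks).
ranks: |6|->5.5, |5|->3.5, |8|->7.5, |8|->7.5, |5|->3.5, |4|->2, |6|->5.5, |3|->1
Step 3: Attach original signs; sum ranks with positive sign and with negative sign.
W+ = 7.5 + 7.5 + 2 + 5.5 + 1 = 23.5
W- = 5.5 + 3.5 + 3.5 = 12.5
(Check: W+ + W- = 36 should equal n(n+1)/2 = 36.)
Step 4: Test statistic W = min(W+, W-) = 12.5.
Step 5: Ties in |d|, so use the tie-corrected normal approximation.
        E[W] = n(n+1)/4 = 8*9/4 = 18.
        Tie groups: |d|=5 (t=2), |d|=6 (t=2), |d|=8 (t=2); sum(t^3 - t) = 18.
        Var[W] = n(n+1)(2n+1)/24 - sum(t^3-t)/48 = 1224/24 - 18/48 = 50.625.
        z = (W - E[W]) / sqrt(Var[W]) = (12.5 - 18) / 7.1151 = -0.7730.
        Two-sided p = 2*Phi(z) = 0.439522.
Step 6: alpha = 0.1. fail to reject H0.

W+ = 23.5, W- = 12.5, W = min = 12.5, p = 0.439522, fail to reject H0.


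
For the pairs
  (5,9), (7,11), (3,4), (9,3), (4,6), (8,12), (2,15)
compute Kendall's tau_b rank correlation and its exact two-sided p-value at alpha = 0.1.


Step 1: Enumerate the 21 unordered pairs (i,j) with i<j and classify each by sign(x_j-x_i) * sign(y_j-y_i).
  (1,2):dx=+2,dy=+2->C; (1,3):dx=-2,dy=-5->C; (1,4):dx=+4,dy=-6->D; (1,5):dx=-1,dy=-3->C
  (1,6):dx=+3,dy=+3->C; (1,7):dx=-3,dy=+6->D; (2,3):dx=-4,dy=-7->C; (2,4):dx=+2,dy=-8->D
  (2,5):dx=-3,dy=-5->C; (2,6):dx=+1,dy=+1->C; (2,7):dx=-5,dy=+4->D; (3,4):dx=+6,dy=-1->D
  (3,5):dx=+1,dy=+2->C; (3,6):dx=+5,dy=+8->C; (3,7):dx=-1,dy=+11->D; (4,5):dx=-5,dy=+3->D
  (4,6):dx=-1,dy=+9->D; (4,7):dx=-7,dy=+12->D; (5,6):dx=+4,dy=+6->C; (5,7):dx=-2,dy=+9->D
  (6,7):dx=-6,dy=+3->D
Step 2: C = 10, D = 11, total pairs = 21.
Step 3: tau = (C - D)/(n(n-1)/2) = (10 - 11)/21 = -0.047619.
Step 4: Exact two-sided p-value (enumerate n! = 5040 permutations of y under H0): p = 1.000000.
Step 5: alpha = 0.1. fail to reject H0.

tau_b = -0.0476 (C=10, D=11), p = 1.000000, fail to reject H0.


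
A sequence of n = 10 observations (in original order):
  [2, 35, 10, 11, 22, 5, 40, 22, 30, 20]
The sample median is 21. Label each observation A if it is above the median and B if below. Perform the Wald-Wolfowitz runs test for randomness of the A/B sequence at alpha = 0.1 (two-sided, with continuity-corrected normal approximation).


Step 1: Compute median = 21; label A = above, B = below.
Labels in order: BABBABAAAB  (n_A = 5, n_B = 5)
Step 2: Count runs R = 7.
Step 3: Under H0 (random ordering), E[R] = 2*n_A*n_B/(n_A+n_B) + 1 = 2*5*5/10 + 1 = 6.0000.
        Var[R] = 2*n_A*n_B*(2*n_A*n_B - n_A - n_B) / ((n_A+n_B)^2 * (n_A+n_B-1)) = 2000/900 = 2.2222.
        SD[R] = 1.4907.
Step 4: Continuity-corrected z = (R - 0.5 - E[R]) / SD[R] = (7 - 0.5 - 6.0000) / 1.4907 = 0.3354.
Step 5: Two-sided p-value via normal approximation = 2*(1 - Phi(|z|)) = 0.737316.
Step 6: alpha = 0.1. fail to reject H0.

R = 7, z = 0.3354, p = 0.737316, fail to reject H0.


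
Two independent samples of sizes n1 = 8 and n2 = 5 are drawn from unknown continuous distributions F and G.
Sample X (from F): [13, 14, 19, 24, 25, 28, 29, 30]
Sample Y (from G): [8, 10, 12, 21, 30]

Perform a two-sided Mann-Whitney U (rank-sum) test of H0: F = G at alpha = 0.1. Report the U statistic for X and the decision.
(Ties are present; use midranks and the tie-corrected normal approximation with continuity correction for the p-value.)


Step 1: Combine and sort all 13 observations; assign midranks.
sorted (value, group): (8,Y), (10,Y), (12,Y), (13,X), (14,X), (19,X), (21,Y), (24,X), (25,X), (28,X), (29,X), (30,X), (30,Y)
ranks: 8->1, 10->2, 12->3, 13->4, 14->5, 19->6, 21->7, 24->8, 25->9, 28->10, 29->11, 30->12.5, 30->12.5
Step 2: Rank sum for X: R1 = 4 + 5 + 6 + 8 + 9 + 10 + 11 + 12.5 = 65.5.
Step 3: U_X = R1 - n1(n1+1)/2 = 65.5 - 8*9/2 = 65.5 - 36 = 29.5.
       U_Y = n1*n2 - U_X = 40 - 29.5 = 10.5.
Step 4: Ties are present, so use the tie-corrected normal approximation (with continuity correction) for the p-value.
Step 5: p-value = 0.187076; compare to alpha = 0.1. fail to reject H0.

U_X = 29.5, p = 0.187076, fail to reject H0 at alpha = 0.1.


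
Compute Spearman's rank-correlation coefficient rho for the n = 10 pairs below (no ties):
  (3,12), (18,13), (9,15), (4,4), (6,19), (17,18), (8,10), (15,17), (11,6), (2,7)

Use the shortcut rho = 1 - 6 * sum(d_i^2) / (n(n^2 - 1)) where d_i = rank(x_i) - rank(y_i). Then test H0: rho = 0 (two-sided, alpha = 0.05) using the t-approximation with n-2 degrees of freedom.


Step 1: Rank x and y separately (midranks; no ties here).
rank(x): 3->2, 18->10, 9->6, 4->3, 6->4, 17->9, 8->5, 15->8, 11->7, 2->1
rank(y): 12->5, 13->6, 15->7, 4->1, 19->10, 18->9, 10->4, 17->8, 6->2, 7->3
Step 2: d_i = R_x(i) - R_y(i); compute d_i^2.
  (2-5)^2=9, (10-6)^2=16, (6-7)^2=1, (3-1)^2=4, (4-10)^2=36, (9-9)^2=0, (5-4)^2=1, (8-8)^2=0, (7-2)^2=25, (1-3)^2=4
sum(d^2) = 96.
Step 3: rho = 1 - 6*96 / (10*(10^2 - 1)) = 1 - 576/990 = 0.418182.
Step 4: Under H0, t = rho * sqrt((n-2)/(1-rho^2)) = 1.3021 ~ t(8).
Step 5: Two-sided p-value from the t-distribution with 8 df = 0.229113.
Step 6: alpha = 0.05. fail to reject H0.

rho = 0.4182, p = 0.229113, fail to reject H0 at alpha = 0.05.


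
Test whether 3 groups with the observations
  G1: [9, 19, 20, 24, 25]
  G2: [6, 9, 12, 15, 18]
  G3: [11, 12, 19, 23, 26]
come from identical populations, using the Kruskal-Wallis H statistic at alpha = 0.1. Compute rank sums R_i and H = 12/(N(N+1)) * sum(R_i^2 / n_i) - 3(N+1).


Step 1: Combine all N = 15 observations and assign midranks.
sorted (value, group, rank): (6,G2,1), (9,G1,2.5), (9,G2,2.5), (11,G3,4), (12,G2,5.5), (12,G3,5.5), (15,G2,7), (18,G2,8), (19,G1,9.5), (19,G3,9.5), (20,G1,11), (23,G3,12), (24,G1,13), (25,G1,14), (26,G3,15)
Step 2: Sum ranks within each group.
R_1 = 50 (n_1 = 5)
R_2 = 24 (n_2 = 5)
R_3 = 46 (n_3 = 5)
Step 3: H = 12/(N(N+1)) * sum(R_i^2/n_i) - 3(N+1)
     = 12/(15*16) * (50^2/5 + 24^2/5 + 46^2/5) - 3*16
     = 0.050000 * 1038.4 - 48
     = 3.920000.
Step 4: Ties present; correction factor C = 1 - 18/(15^3 - 15) = 0.994643. Corrected H = 3.920000 / 0.994643 = 3.941113.
Step 5: Under H0, H ~ chi^2(2); p-value = 0.139379.
Step 6: alpha = 0.1. fail to reject H0.

H = 3.9411, df = 2, p = 0.139379, fail to reject H0.


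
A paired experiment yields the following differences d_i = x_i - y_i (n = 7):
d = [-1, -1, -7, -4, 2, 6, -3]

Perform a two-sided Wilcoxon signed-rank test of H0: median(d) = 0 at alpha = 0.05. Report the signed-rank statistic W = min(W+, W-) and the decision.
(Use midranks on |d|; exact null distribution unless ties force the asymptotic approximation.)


Step 1: Drop any zero differences (none here) and take |d_i|.
|d| = [1, 1, 7, 4, 2, 6, 3]
Step 2: Midrank |d_i| (ties get averaged ranks).
ranks: |1|->1.5, |1|->1.5, |7|->7, |4|->5, |2|->3, |6|->6, |3|->4
Step 3: Attach original signs; sum ranks with positive sign and with negative sign.
W+ = 3 + 6 = 9
W- = 1.5 + 1.5 + 7 + 5 + 4 = 19
(Check: W+ + W- = 28 should equal n(n+1)/2 = 28.)
Step 4: Test statistic W = min(W+, W-) = 9.
Step 5: Ties in |d|, so use the tie-corrected normal approximation.
        E[W] = n(n+1)/4 = 7*8/4 = 14.
        Tie groups: |d|=1 (t=2); sum(t^3 - t) = 6.
        Var[W] = n(n+1)(2n+1)/24 - sum(t^3-t)/48 = 840/24 - 6/48 = 34.875.
        z = (W - E[W]) / sqrt(Var[W]) = (9 - 14) / 5.9055 = -0.8467.
        Two-sided p = 2*Phi(z) = 0.397180.
Step 6: alpha = 0.05. fail to reject H0.

W+ = 9, W- = 19, W = min = 9, p = 0.397180, fail to reject H0.


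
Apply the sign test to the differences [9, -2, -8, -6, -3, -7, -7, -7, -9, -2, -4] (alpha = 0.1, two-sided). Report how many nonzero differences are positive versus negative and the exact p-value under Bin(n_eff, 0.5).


Step 1: Discard zero differences. Original n = 11; n_eff = number of nonzero differences = 11.
Nonzero differences (with sign): +9, -2, -8, -6, -3, -7, -7, -7, -9, -2, -4
Step 2: Count signs: positive = 1, negative = 10.
Step 3: Under H0: P(positive) = 0.5, so the number of positives S ~ Bin(11, 0.5).
Step 4: Two-sided exact p-value = sum of Bin(11,0.5) probabilities at or below the observed probability = 0.011719.
Step 5: alpha = 0.1. reject H0.

n_eff = 11, pos = 1, neg = 10, p = 0.011719, reject H0.


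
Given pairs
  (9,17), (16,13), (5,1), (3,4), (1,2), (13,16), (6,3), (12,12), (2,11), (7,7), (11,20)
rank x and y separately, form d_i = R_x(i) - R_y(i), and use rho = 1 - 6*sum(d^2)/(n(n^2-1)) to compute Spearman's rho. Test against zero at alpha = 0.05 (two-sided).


Step 1: Rank x and y separately (midranks; no ties here).
rank(x): 9->7, 16->11, 5->4, 3->3, 1->1, 13->10, 6->5, 12->9, 2->2, 7->6, 11->8
rank(y): 17->10, 13->8, 1->1, 4->4, 2->2, 16->9, 3->3, 12->7, 11->6, 7->5, 20->11
Step 2: d_i = R_x(i) - R_y(i); compute d_i^2.
  (7-10)^2=9, (11-8)^2=9, (4-1)^2=9, (3-4)^2=1, (1-2)^2=1, (10-9)^2=1, (5-3)^2=4, (9-7)^2=4, (2-6)^2=16, (6-5)^2=1, (8-11)^2=9
sum(d^2) = 64.
Step 3: rho = 1 - 6*64 / (11*(11^2 - 1)) = 1 - 384/1320 = 0.709091.
Step 4: Under H0, t = rho * sqrt((n-2)/(1-rho^2)) = 3.0169 ~ t(9).
Step 5: Two-sided p-value from the t-distribution with 9 df = 0.014552.
Step 6: alpha = 0.05. reject H0.

rho = 0.7091, p = 0.014552, reject H0 at alpha = 0.05.


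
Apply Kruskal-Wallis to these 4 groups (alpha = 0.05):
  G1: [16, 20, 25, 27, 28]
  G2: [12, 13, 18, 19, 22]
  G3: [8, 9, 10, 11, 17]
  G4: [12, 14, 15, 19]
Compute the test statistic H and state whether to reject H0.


Step 1: Combine all N = 19 observations and assign midranks.
sorted (value, group, rank): (8,G3,1), (9,G3,2), (10,G3,3), (11,G3,4), (12,G2,5.5), (12,G4,5.5), (13,G2,7), (14,G4,8), (15,G4,9), (16,G1,10), (17,G3,11), (18,G2,12), (19,G2,13.5), (19,G4,13.5), (20,G1,15), (22,G2,16), (25,G1,17), (27,G1,18), (28,G1,19)
Step 2: Sum ranks within each group.
R_1 = 79 (n_1 = 5)
R_2 = 54 (n_2 = 5)
R_3 = 21 (n_3 = 5)
R_4 = 36 (n_4 = 4)
Step 3: H = 12/(N(N+1)) * sum(R_i^2/n_i) - 3(N+1)
     = 12/(19*20) * (79^2/5 + 54^2/5 + 21^2/5 + 36^2/4) - 3*20
     = 0.031579 * 2243.6 - 60
     = 10.850526.
Step 4: Ties present; correction factor C = 1 - 12/(19^3 - 19) = 0.998246. Corrected H = 10.850526 / 0.998246 = 10.869596.
Step 5: Under H0, H ~ chi^2(3); p-value = 0.012452.
Step 6: alpha = 0.05. reject H0.

H = 10.8696, df = 3, p = 0.012452, reject H0.
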